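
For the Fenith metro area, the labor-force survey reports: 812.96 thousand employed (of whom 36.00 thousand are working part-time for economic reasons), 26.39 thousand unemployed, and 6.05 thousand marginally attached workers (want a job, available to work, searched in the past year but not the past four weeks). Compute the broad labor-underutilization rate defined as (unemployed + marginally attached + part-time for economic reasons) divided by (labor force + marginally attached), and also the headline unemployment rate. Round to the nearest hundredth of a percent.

Broad underutilization rate ≈ 8.10%; headline unemployment rate ≈ 3.14%.

Labor force = 812.96 + 26.39 = 839.35 thousand.
Numerator = 26.39 + 6.05 + 36.00 = 68.44 thousand.
Denominator = 839.35 + 6.05 = 845.40 thousand.
Broad rate = 68.44 / 845.40 = 8.10%.
Headline unemployment rate = 26.39 / 839.35 = 3.14%.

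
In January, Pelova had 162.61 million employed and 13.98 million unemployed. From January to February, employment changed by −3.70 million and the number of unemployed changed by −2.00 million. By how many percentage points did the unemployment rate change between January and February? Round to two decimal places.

The unemployment rate changed by −0.91 percentage points.

January: labor force = 162.61 + 13.98 = 176.59; u = 13.98/176.59 = 7.92%.
February: labor force = 158.91 + 11.98 = 170.89; u = 11.98/170.89 = 7.01%.
Change = 7.01% − 7.92% = −0.91 pp.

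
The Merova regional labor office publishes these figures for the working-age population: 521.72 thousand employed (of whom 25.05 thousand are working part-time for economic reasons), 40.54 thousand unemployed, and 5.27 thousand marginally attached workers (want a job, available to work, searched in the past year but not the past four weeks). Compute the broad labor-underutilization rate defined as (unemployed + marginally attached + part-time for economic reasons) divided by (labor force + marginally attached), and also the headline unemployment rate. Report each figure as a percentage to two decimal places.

Labor force = 521.72 + 40.54 = 562.26 thousand.
Numerator = 40.54 + 5.27 + 25.05 = 70.86 thousand.
Denominator = 562.26 + 5.27 = 567.53 thousand.
Broad rate = 70.86 / 567.53 = 12.49%.
Headline unemployment rate = 40.54 / 562.26 = 7.21%.

Broad underutilization rate ≈ 12.49%; headline unemployment rate ≈ 7.21%.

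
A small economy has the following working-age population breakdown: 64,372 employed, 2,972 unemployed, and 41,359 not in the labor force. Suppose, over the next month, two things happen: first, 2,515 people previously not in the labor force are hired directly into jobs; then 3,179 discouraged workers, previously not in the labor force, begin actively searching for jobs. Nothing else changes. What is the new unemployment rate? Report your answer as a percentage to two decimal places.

Initially, labor force = 64,372 + 2,972 = 67,344, so u = 2,972/67,344 = 4.41%.
After the first change, employed and labor force both rise by 2,515; unemployed unchanged → E = 66,887, U = 2,972, labor force = 69,859.
After the second change, unemployed and labor force both rise by 3,179 → E = 66,887, U = 6,151, labor force = 73,038.
New unemployment rate = 6,151 / 73,038 = 8.42%.

New unemployment rate ≈ 8.42%.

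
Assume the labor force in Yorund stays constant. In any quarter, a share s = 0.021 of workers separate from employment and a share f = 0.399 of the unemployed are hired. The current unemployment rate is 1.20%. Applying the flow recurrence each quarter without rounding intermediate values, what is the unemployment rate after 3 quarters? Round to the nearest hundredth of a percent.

With a fixed labor force, u_{t+1} = u_t + s·(1−u_t) − f·u_t = u_t·(1−s−f) + s.
Here 1−s−f = 0.580 and s = 0.021.
u_1 = 0.012000 × 0.580 + 0.021 = 0.027960.
u_2 = 0.027960 × 0.580 + 0.021 = 0.037217.
u_3 = 0.037217 × 0.580 + 0.021 = 0.042586.

Unemployment rate after three quarters ≈ 4.26%.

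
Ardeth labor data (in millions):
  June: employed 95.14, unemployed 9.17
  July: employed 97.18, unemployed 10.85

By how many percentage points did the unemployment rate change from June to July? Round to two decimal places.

The unemployment rate changed by +1.25 percentage points.

June: labor force = 95.14 + 9.17 = 104.31; u = 9.17/104.31 = 8.79%.
July: labor force = 97.18 + 10.85 = 108.03; u = 10.85/108.03 = 10.04%.
Change = 10.04% − 8.79% = +1.25 pp.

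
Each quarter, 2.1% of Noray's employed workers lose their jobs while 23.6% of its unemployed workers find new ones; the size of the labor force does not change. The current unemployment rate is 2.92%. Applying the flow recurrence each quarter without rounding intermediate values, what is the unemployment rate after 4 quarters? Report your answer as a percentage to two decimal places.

Unemployment rate after four quarters ≈ 6.57%.

With a fixed labor force, u_{t+1} = u_t + s·(1−u_t) − f·u_t = u_t·(1−s−f) + s.
Here 1−s−f = 0.743 and s = 0.021.
u_1 = 0.029200 × 0.743 + 0.021 = 0.042696.
u_2 = 0.042696 × 0.743 + 0.021 = 0.052723.
u_3 = 0.052723 × 0.743 + 0.021 = 0.060173.
u_4 = 0.060173 × 0.743 + 0.021 = 0.065709.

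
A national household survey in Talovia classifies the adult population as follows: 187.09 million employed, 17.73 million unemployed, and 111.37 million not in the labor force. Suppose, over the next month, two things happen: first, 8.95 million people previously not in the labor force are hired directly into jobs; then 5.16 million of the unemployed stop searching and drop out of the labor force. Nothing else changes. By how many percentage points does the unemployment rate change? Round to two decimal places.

The unemployment rate changes by −2.63 percentage points.

Initially, labor force = 187.09 + 17.73 = 204.82 million, so u = 17.73/204.82 = 8.66%.
After the first change, employed and labor force both rise by 8.95; unemployed unchanged → E = 196.04, U = 17.73, labor force = 213.77 million.
After the second change, unemployed and labor force both fall by 5.16 → E = 196.04, U = 12.57, labor force = 208.61 million.
New unemployment rate = 12.57 / 208.61 = 6.03%.
Change = 6.03% − 8.66% = −2.63 percentage points.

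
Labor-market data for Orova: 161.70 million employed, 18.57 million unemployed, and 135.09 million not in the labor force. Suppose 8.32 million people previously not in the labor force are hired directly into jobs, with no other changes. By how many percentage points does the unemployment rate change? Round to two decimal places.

The unemployment rate changes by −0.45 percentage points.

Initially, labor force = 161.70 + 18.57 = 180.27 million, so u = 18.57/180.27 = 10.30%.
After the change, employed and labor force both rise by 8.32; unemployed unchanged → E = 170.02, U = 18.57, labor force = 188.59 million.
New unemployment rate = 18.57 / 188.59 = 9.85%.
Change = 9.85% − 10.30% = −0.45 percentage points.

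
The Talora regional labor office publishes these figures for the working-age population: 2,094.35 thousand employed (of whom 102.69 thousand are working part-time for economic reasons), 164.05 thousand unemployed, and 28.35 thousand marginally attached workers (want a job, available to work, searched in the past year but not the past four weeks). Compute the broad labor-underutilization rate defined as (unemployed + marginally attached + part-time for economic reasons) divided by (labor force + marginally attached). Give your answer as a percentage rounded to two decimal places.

Broad underutilization rate ≈ 12.90%.

Labor force = 2,094.35 + 164.05 = 2,258.40 thousand.
Numerator = 164.05 + 28.35 + 102.69 = 295.09 thousand.
Denominator = 2,258.40 + 28.35 = 2,286.75 thousand.
Broad rate = 295.09 / 2,286.75 = 12.90%.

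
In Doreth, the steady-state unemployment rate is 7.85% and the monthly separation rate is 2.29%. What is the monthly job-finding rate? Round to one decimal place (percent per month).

Job-finding rate ≈ 26.9% per month.

From u* = s/(s+f): f = s·(1−u)/u.
f = 2.29 × (1 − 0.0785) / 0.0785 = 2.1102 / 0.0785 ≈ 26.9% per month.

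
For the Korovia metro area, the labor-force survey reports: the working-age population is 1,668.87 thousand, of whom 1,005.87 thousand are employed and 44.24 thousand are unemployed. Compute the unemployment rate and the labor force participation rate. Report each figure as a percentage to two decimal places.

Unemployment rate ≈ 4.21%; labor force participation rate ≈ 62.92%.

Labor force = employed + unemployed = 1,005.87 + 44.24 = 1,050.11 thousand.
Unemployment rate = 44.24 / 1,050.11 = 4.21%.
Labor force participation rate = 1,050.11 / 1,668.87 = 62.92%.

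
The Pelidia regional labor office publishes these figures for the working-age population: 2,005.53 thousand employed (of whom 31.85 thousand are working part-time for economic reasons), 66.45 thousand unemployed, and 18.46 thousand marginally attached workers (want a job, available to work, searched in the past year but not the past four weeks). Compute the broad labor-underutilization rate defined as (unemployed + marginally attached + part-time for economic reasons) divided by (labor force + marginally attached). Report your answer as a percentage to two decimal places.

Labor force = 2,005.53 + 66.45 = 2,071.98 thousand.
Numerator = 66.45 + 18.46 + 31.85 = 116.76 thousand.
Denominator = 2,071.98 + 18.46 = 2,090.44 thousand.
Broad rate = 116.76 / 2,090.44 = 5.59%.

Broad underutilization rate ≈ 5.59%.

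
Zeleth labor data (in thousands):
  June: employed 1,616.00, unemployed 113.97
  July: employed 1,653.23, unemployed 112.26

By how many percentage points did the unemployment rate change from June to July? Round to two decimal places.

The unemployment rate changed by −0.23 percentage points.

June: labor force = 1,616.00 + 113.97 = 1,729.97; u = 113.97/1,729.97 = 6.59%.
July: labor force = 1,653.23 + 112.26 = 1,765.49; u = 112.26/1,765.49 = 6.36%.
Change = 6.36% − 6.59% = −0.23 pp.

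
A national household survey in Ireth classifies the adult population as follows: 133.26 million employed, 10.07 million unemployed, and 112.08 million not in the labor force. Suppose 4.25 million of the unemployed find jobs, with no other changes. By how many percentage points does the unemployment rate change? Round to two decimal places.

The unemployment rate changes by −2.97 percentage points.

Initially, labor force = 133.26 + 10.07 = 143.33 million, so u = 10.07/143.33 = 7.03%.
After the change, unemployed falls and employed rises by 4.25; labor force unchanged → E = 137.51, U = 5.82, labor force = 143.33 million.
New unemployment rate = 5.82 / 143.33 = 4.06%.
Change = 4.06% − 7.03% = −2.97 percentage points.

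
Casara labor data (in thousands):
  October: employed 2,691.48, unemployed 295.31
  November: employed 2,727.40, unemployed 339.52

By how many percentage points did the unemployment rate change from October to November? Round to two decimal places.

The unemployment rate changed by +1.18 percentage points.

October: labor force = 2,691.48 + 295.31 = 2,986.79; u = 295.31/2,986.79 = 9.89%.
November: labor force = 2,727.40 + 339.52 = 3,066.92; u = 339.52/3,066.92 = 11.07%.
Change = 11.07% − 9.89% = +1.18 pp.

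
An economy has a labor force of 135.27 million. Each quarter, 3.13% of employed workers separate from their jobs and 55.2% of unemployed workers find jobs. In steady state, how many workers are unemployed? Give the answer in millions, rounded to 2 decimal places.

About 7.26 million are unemployed in steady state.

Steady-state unemployment rate u* = s/(s+f) = 3.13/(3.13+55.2) = 0.053660.
Unemployed = u* × labor force = 0.053660 × 135.27 ≈ 7.26 million.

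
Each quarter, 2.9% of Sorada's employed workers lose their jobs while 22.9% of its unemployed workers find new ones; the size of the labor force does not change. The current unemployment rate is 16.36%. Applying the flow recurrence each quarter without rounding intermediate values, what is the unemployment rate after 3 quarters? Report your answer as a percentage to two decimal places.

With a fixed labor force, u_{t+1} = u_t + s·(1−u_t) − f·u_t = u_t·(1−s−f) + s.
Here 1−s−f = 0.742 and s = 0.029.
u_1 = 0.163600 × 0.742 + 0.029 = 0.150391.
u_2 = 0.150391 × 0.742 + 0.029 = 0.140590.
u_3 = 0.140590 × 0.742 + 0.029 = 0.133318.

Unemployment rate after three quarters ≈ 13.33%.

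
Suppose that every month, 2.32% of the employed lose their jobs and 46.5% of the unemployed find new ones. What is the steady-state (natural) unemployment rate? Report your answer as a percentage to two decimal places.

At steady state the flows balance: s·E = f·U, so U/(E+U) = s/(s+f).
u* = 2.32 / (2.32 + 46.5) = 2.32 / 48.82 = 4.75%.

Steady-state unemployment rate ≈ 4.75%.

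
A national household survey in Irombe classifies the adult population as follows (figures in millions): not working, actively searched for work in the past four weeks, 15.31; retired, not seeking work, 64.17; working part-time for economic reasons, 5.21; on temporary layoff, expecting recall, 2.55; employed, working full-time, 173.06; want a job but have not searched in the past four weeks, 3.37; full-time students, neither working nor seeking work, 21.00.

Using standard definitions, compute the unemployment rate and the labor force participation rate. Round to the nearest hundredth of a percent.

Unemployment rate ≈ 9.11%; labor force participation rate ≈ 68.90%.

Employed = 5.21 + 173.06 = 178.27 million (anyone who worked, including part-time for economic reasons, counts as employed).
Unemployed = 15.31 + 2.55 = 17.86 million (jobless and actively searching, or on temporary layoff).
Labor force = 178.27 + 17.86 = 196.13 million.
Not in labor force = 64.17 + 3.37 + 21.00 = 88.54 million (those not working and not actively searching are outside the labor force — including those who want a job but have given up searching).
Civilian working-age population = 196.13 + 88.54 = 284.67 million.
Unemployment rate = 17.86 / 196.13 = 9.11%.
Labor force participation rate = 196.13 / 284.67 = 68.90%.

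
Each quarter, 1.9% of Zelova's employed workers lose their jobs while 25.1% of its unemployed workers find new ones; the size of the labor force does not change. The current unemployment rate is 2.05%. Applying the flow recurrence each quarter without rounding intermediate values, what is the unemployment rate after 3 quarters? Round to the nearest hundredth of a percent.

Unemployment rate after three quarters ≈ 5.10%.

With a fixed labor force, u_{t+1} = u_t + s·(1−u_t) − f·u_t = u_t·(1−s−f) + s.
Here 1−s−f = 0.730 and s = 0.019.
u_1 = 0.020500 × 0.730 + 0.019 = 0.033965.
u_2 = 0.033965 × 0.730 + 0.019 = 0.043794.
u_3 = 0.043794 × 0.730 + 0.019 = 0.050970.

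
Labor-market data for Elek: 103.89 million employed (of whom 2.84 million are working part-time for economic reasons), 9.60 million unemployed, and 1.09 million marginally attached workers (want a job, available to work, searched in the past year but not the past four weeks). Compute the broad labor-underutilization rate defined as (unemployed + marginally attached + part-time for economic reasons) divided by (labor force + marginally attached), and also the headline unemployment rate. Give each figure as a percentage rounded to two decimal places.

Broad underutilization rate ≈ 11.81%; headline unemployment rate ≈ 8.46%.

Labor force = 103.89 + 9.60 = 113.49 million.
Numerator = 9.60 + 1.09 + 2.84 = 13.53 million.
Denominator = 113.49 + 1.09 = 114.58 million.
Broad rate = 13.53 / 114.58 = 11.81%.
Headline unemployment rate = 9.60 / 113.49 = 8.46%.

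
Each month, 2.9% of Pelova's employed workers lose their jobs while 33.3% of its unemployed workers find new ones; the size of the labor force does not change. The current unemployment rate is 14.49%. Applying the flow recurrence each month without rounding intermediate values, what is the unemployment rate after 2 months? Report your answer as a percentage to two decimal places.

Unemployment rate after two months ≈ 10.65%.

With a fixed labor force, u_{t+1} = u_t + s·(1−u_t) − f·u_t = u_t·(1−s−f) + s.
Here 1−s−f = 0.638 and s = 0.029.
u_1 = 0.144900 × 0.638 + 0.029 = 0.121446.
u_2 = 0.121446 × 0.638 + 0.029 = 0.106483.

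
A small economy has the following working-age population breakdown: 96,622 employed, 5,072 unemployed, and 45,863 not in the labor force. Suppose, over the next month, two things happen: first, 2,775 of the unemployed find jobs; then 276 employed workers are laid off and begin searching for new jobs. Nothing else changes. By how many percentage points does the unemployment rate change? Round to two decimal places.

Initially, labor force = 96,622 + 5,072 = 101,694, so u = 5,072/101,694 = 4.99%.
After the first change, unemployed falls and employed rises by 2,775; labor force unchanged → E = 99,397, U = 2,297, labor force = 101,694.
After the second change, employed falls and unemployed rises by 276; labor force unchanged → E = 99,121, U = 2,573, labor force = 101,694.
New unemployment rate = 2,573 / 101,694 = 2.53%.
Change = 2.53% − 4.99% = −2.46 percentage points.

The unemployment rate changes by −2.46 percentage points.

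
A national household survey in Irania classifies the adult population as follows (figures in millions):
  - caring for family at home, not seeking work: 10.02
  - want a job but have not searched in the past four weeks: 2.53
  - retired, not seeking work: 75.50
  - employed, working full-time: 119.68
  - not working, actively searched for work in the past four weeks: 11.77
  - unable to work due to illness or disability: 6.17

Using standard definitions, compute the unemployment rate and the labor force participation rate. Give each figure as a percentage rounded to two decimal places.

Employed = 119.68 million.
Unemployed = 11.77 million.
Labor force = 119.68 + 11.77 = 131.45 million.
Not in labor force = 10.02 + 2.53 + 75.50 + 6.17 = 94.22 million (those not working and not actively searching are outside the labor force — including those who want a job but have given up searching).
Civilian working-age population = 131.45 + 94.22 = 225.67 million.
Unemployment rate = 11.77 / 131.45 = 8.95%.
Labor force participation rate = 131.45 / 225.67 = 58.25%.

Unemployment rate ≈ 8.95%; labor force participation rate ≈ 58.25%.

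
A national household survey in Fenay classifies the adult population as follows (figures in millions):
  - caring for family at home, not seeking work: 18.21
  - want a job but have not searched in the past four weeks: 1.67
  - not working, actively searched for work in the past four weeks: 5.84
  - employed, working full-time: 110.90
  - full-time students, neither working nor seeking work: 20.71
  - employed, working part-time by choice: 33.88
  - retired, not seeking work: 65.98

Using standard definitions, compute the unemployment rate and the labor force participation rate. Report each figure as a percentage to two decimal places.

Unemployment rate ≈ 3.88%; labor force participation rate ≈ 58.56%.

Employed = 110.90 + 33.88 = 144.78 million.
Unemployed = 5.84 million.
Labor force = 144.78 + 5.84 = 150.62 million.
Not in labor force = 18.21 + 1.67 + 20.71 + 65.98 = 106.57 million (those not working and not actively searching are outside the labor force — including those who want a job but have given up searching).
Civilian working-age population = 150.62 + 106.57 = 257.19 million.
Unemployment rate = 5.84 / 150.62 = 3.88%.
Labor force participation rate = 150.62 / 257.19 = 58.56%.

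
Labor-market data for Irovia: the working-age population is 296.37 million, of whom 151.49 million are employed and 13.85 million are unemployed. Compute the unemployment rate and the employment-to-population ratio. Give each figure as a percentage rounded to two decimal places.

Unemployment rate ≈ 8.38%; employment-population ratio ≈ 51.12%.

Labor force = employed + unemployed = 151.49 + 13.85 = 165.34 million.
Unemployment rate = 13.85 / 165.34 = 8.38%.
Employment-population ratio = 151.49 / 296.37 = 51.12%.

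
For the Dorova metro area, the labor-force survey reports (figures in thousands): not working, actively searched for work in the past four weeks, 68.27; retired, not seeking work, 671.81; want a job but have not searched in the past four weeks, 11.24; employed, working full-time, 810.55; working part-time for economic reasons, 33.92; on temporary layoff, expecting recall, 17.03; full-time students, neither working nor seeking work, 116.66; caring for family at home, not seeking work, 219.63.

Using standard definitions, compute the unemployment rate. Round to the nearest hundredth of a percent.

Employed = 810.55 + 33.92 = 844.47 thousand (anyone who worked, including part-time for economic reasons, counts as employed).
Unemployed = 68.27 + 17.03 = 85.30 thousand (jobless and actively searching, or on temporary layoff).
Labor force = 844.47 + 85.30 = 929.77 thousand.
Unemployment rate = 85.30 / 929.77 = 9.17%.

Unemployment rate ≈ 9.17%.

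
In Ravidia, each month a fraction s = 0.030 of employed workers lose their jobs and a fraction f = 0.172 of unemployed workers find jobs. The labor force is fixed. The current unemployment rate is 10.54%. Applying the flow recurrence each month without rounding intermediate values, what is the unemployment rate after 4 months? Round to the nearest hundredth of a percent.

Unemployment rate after four months ≈ 13.10%.

With a fixed labor force, u_{t+1} = u_t + s·(1−u_t) − f·u_t = u_t·(1−s−f) + s.
Here 1−s−f = 0.798 and s = 0.030.
u_1 = 0.105400 × 0.798 + 0.030 = 0.114109.
u_2 = 0.114109 × 0.798 + 0.030 = 0.121059.
u_3 = 0.121059 × 0.798 + 0.030 = 0.126605.
u_4 = 0.126605 × 0.798 + 0.030 = 0.131031.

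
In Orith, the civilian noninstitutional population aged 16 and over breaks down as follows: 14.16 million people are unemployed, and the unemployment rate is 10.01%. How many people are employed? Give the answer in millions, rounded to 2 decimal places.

Labor force = U / u = 14.16 / 0.1001 ≈ 141.46 million.
Employed = labor force − unemployed = 141.46 − 14.16 = 127.30 million.

About 127.30 million are employed.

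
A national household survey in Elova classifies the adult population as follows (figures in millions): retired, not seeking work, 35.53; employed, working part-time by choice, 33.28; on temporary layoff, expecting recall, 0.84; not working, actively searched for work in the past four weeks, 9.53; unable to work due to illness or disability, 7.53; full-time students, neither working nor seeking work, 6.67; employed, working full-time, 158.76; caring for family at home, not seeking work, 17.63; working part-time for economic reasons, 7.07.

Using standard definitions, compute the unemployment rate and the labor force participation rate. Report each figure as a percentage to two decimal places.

Employed = 33.28 + 158.76 + 7.07 = 199.11 million (anyone who worked, including part-time for economic reasons, counts as employed).
Unemployed = 0.84 + 9.53 = 10.37 million (jobless and actively searching, or on temporary layoff).
Labor force = 199.11 + 10.37 = 209.48 million.
Not in labor force = 35.53 + 7.53 + 6.67 + 17.63 = 67.36 million (those not working and not actively searching are outside the labor force).
Civilian working-age population = 209.48 + 67.36 = 276.84 million.
Unemployment rate = 10.37 / 209.48 = 4.95%.
Labor force participation rate = 209.48 / 276.84 = 75.67%.

Unemployment rate ≈ 4.95%; labor force participation rate ≈ 75.67%.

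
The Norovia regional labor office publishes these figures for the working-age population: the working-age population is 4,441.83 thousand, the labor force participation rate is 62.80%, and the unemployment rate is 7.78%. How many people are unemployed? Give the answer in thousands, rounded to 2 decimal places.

About 217.02 thousand are unemployed.

Labor force = 0.6280 × 4,441.83 = 2,789.47 thousand.
Unemployed = 0.0778 × 2,789.47 ≈ 217.02 thousand.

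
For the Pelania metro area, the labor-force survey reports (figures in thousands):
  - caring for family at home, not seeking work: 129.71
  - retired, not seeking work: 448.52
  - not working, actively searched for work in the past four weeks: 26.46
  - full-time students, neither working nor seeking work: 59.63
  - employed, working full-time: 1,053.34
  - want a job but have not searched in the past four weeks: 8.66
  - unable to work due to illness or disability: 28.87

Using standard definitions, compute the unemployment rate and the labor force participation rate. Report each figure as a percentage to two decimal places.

Unemployment rate ≈ 2.45%; labor force participation rate ≈ 61.52%.

Employed = 1,053.34 thousand.
Unemployed = 26.46 thousand.
Labor force = 1,053.34 + 26.46 = 1,079.80 thousand.
Not in labor force = 129.71 + 448.52 + 59.63 + 8.66 + 28.87 = 675.39 thousand (those not working and not actively searching are outside the labor force — including those who want a job but have given up searching).
Civilian working-age population = 1,079.80 + 675.39 = 1,755.19 thousand.
Unemployment rate = 26.46 / 1,079.80 = 2.45%.
Labor force participation rate = 1,079.80 / 1,755.19 = 61.52%.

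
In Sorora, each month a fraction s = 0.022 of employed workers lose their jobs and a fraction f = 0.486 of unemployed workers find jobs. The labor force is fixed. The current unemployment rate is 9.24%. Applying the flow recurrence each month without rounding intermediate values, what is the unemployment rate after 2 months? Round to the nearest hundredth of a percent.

With a fixed labor force, u_{t+1} = u_t + s·(1−u_t) − f·u_t = u_t·(1−s−f) + s.
Here 1−s−f = 0.492 and s = 0.022.
u_1 = 0.092400 × 0.492 + 0.022 = 0.067461.
u_2 = 0.067461 × 0.492 + 0.022 = 0.055191.

Unemployment rate after two months ≈ 5.52%.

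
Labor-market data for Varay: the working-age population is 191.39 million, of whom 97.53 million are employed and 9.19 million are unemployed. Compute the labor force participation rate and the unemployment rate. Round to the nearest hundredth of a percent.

Labor force = employed + unemployed = 97.53 + 9.19 = 106.72 million.
Unemployment rate = 9.19 / 106.72 = 8.61%.
Labor force participation rate = 106.72 / 191.39 = 55.76%.

Labor force participation rate ≈ 55.76%; unemployment rate ≈ 8.61%.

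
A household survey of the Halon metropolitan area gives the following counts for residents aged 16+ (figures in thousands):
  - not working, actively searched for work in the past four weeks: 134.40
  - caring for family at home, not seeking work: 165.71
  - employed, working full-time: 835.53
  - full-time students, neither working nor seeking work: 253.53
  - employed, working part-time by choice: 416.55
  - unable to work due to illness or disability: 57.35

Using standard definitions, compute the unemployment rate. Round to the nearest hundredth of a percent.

Employed = 835.53 + 416.55 = 1,252.08 thousand.
Unemployed = 134.40 thousand.
Labor force = 1,252.08 + 134.40 = 1,386.48 thousand.
Unemployment rate = 134.40 / 1,386.48 = 9.69%.

Unemployment rate ≈ 9.69%.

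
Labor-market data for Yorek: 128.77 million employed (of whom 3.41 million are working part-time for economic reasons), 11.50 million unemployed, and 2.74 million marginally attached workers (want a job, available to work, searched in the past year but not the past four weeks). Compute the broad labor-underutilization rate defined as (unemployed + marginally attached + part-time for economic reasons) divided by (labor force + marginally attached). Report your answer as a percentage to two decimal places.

Labor force = 128.77 + 11.50 = 140.27 million.
Numerator = 11.50 + 2.74 + 3.41 = 17.65 million.
Denominator = 140.27 + 2.74 = 143.01 million.
Broad rate = 17.65 / 143.01 = 12.34%.

Broad underutilization rate ≈ 12.34%.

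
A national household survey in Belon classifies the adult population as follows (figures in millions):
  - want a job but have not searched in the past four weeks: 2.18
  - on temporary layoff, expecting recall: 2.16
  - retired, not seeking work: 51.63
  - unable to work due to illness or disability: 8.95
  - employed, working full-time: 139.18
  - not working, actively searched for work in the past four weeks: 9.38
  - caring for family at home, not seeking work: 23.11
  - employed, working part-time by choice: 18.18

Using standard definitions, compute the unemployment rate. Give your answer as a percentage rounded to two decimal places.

Employed = 139.18 + 18.18 = 157.36 million.
Unemployed = 2.16 + 9.38 = 11.54 million (jobless and actively searching, or on temporary layoff).
Labor force = 157.36 + 11.54 = 168.90 million.
Unemployment rate = 11.54 / 168.90 = 6.83%.

Unemployment rate ≈ 6.83%.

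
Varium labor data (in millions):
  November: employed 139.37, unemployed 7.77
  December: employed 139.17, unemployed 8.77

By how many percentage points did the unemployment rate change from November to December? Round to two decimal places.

The unemployment rate changed by +0.65 percentage points.

November: labor force = 139.37 + 7.77 = 147.14; u = 7.77/147.14 = 5.28%.
December: labor force = 139.17 + 8.77 = 147.94; u = 8.77/147.94 = 5.93%.
Change = 5.93% − 5.28% = +0.65 pp.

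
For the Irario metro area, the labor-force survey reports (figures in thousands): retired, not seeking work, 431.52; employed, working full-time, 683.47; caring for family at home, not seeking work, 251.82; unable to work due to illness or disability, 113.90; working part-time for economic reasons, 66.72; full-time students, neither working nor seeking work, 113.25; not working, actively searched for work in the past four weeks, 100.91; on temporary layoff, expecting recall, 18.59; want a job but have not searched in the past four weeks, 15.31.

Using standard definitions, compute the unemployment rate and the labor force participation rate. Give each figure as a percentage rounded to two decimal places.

Employed = 683.47 + 66.72 = 750.19 thousand (anyone who worked, including part-time for economic reasons, counts as employed).
Unemployed = 100.91 + 18.59 = 119.50 thousand (jobless and actively searching, or on temporary layoff).
Labor force = 750.19 + 119.50 = 869.69 thousand.
Not in labor force = 431.52 + 251.82 + 113.90 + 113.25 + 15.31 = 925.80 thousand (those not working and not actively searching are outside the labor force — including those who want a job but have given up searching).
Civilian working-age population = 869.69 + 925.80 = 1,795.49 thousand.
Unemployment rate = 119.50 / 869.69 = 13.74%.
Labor force participation rate = 869.69 / 1,795.49 = 48.44%.

Unemployment rate ≈ 13.74%; labor force participation rate ≈ 48.44%.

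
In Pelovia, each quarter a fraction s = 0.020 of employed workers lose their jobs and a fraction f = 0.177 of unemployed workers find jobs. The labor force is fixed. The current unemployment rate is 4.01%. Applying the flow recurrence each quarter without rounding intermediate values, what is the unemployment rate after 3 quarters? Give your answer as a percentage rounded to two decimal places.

With a fixed labor force, u_{t+1} = u_t + s·(1−u_t) − f·u_t = u_t·(1−s−f) + s.
Here 1−s−f = 0.803 and s = 0.020.
u_1 = 0.040100 × 0.803 + 0.020 = 0.052200.
u_2 = 0.052200 × 0.803 + 0.020 = 0.061917.
u_3 = 0.061917 × 0.803 + 0.020 = 0.069719.

Unemployment rate after three quarters ≈ 6.97%.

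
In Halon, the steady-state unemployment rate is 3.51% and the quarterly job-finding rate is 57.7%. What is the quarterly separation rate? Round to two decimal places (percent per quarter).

Separation rate ≈ 2.10% per quarter.

From u* = s/(s+f): s = u·f/(1−u).
s = 0.0351 × 57.7 / (1 − 0.0351) = 2.0253 / 0.9649 ≈ 2.10% per quarter.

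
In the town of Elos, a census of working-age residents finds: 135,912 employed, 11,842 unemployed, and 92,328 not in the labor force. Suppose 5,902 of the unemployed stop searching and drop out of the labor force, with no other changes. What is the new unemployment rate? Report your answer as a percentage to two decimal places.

New unemployment rate ≈ 4.19%.

Initially, labor force = 135,912 + 11,842 = 147,754, so u = 11,842/147,754 = 8.01%.
After the change, unemployed and labor force both fall by 5,902 → E = 135,912, U = 5,940, labor force = 141,852.
New unemployment rate = 5,940 / 141,852 = 4.19%.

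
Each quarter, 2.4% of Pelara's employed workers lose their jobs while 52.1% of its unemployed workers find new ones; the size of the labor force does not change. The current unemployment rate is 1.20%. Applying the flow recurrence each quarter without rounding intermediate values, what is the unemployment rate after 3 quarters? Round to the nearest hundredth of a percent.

Unemployment rate after three quarters ≈ 4.10%.

With a fixed labor force, u_{t+1} = u_t + s·(1−u_t) − f·u_t = u_t·(1−s−f) + s.
Here 1−s−f = 0.455 and s = 0.024.
u_1 = 0.012000 × 0.455 + 0.024 = 0.029460.
u_2 = 0.029460 × 0.455 + 0.024 = 0.037404.
u_3 = 0.037404 × 0.455 + 0.024 = 0.041019.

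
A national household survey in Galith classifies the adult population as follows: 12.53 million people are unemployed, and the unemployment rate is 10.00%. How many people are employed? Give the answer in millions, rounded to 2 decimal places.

About 112.77 million are employed.

Labor force = U / u = 12.53 / 0.1000 ≈ 125.30 million.
Employed = labor force − unemployed = 125.30 − 12.53 = 112.77 million.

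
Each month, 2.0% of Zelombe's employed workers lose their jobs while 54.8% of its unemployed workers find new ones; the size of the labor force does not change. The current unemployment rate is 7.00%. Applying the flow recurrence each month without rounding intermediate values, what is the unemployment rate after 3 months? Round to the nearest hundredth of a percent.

With a fixed labor force, u_{t+1} = u_t + s·(1−u_t) − f·u_t = u_t·(1−s−f) + s.
Here 1−s−f = 0.432 and s = 0.020.
u_1 = 0.070000 × 0.432 + 0.020 = 0.050240.
u_2 = 0.050240 × 0.432 + 0.020 = 0.041704.
u_3 = 0.041704 × 0.432 + 0.020 = 0.038016.

Unemployment rate after three months ≈ 3.80%.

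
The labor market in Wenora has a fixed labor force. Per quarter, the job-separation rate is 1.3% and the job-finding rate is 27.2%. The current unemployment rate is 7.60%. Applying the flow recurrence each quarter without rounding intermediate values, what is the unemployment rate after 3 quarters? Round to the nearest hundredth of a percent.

With a fixed labor force, u_{t+1} = u_t + s·(1−u_t) − f·u_t = u_t·(1−s−f) + s.
Here 1−s−f = 0.715 and s = 0.013.
u_1 = 0.076000 × 0.715 + 0.013 = 0.067340.
u_2 = 0.067340 × 0.715 + 0.013 = 0.061148.
u_3 = 0.061148 × 0.715 + 0.013 = 0.056721.

Unemployment rate after three quarters ≈ 5.67%.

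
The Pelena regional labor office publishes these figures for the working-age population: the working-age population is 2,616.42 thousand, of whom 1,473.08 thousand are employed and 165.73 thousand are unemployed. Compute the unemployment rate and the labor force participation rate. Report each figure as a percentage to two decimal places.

Labor force = employed + unemployed = 1,473.08 + 165.73 = 1,638.81 thousand.
Unemployment rate = 165.73 / 1,638.81 = 10.11%.
Labor force participation rate = 1,638.81 / 2,616.42 = 62.64%.

Unemployment rate ≈ 10.11%; labor force participation rate ≈ 62.64%.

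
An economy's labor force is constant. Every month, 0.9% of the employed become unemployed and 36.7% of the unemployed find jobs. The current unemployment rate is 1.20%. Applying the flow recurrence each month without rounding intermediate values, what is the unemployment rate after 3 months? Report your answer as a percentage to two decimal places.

With a fixed labor force, u_{t+1} = u_t + s·(1−u_t) − f·u_t = u_t·(1−s−f) + s.
Here 1−s−f = 0.624 and s = 0.009.
u_1 = 0.012000 × 0.624 + 0.009 = 0.016488.
u_2 = 0.016488 × 0.624 + 0.009 = 0.019289.
u_3 = 0.019289 × 0.624 + 0.009 = 0.021036.

Unemployment rate after three months ≈ 2.10%.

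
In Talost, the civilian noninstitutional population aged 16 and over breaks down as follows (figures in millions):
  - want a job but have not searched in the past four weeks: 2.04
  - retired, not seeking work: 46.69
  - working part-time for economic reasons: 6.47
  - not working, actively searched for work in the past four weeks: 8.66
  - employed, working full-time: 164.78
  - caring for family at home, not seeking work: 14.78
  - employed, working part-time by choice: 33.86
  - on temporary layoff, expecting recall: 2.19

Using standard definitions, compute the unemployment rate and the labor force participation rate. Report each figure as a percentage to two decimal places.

Unemployment rate ≈ 5.02%; labor force participation rate ≈ 77.27%.

Employed = 6.47 + 164.78 + 33.86 = 205.11 million (anyone who worked, including part-time for economic reasons, counts as employed).
Unemployed = 8.66 + 2.19 = 10.85 million (jobless and actively searching, or on temporary layoff).
Labor force = 205.11 + 10.85 = 215.96 million.
Not in labor force = 2.04 + 46.69 + 14.78 = 63.51 million (those not working and not actively searching are outside the labor force — including those who want a job but have given up searching).
Civilian working-age population = 215.96 + 63.51 = 279.47 million.
Unemployment rate = 10.85 / 215.96 = 5.02%.
Labor force participation rate = 215.96 / 279.47 = 77.27%.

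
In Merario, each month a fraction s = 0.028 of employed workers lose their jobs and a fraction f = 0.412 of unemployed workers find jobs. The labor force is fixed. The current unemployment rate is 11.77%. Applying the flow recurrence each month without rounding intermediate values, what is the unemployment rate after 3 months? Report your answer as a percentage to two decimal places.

Unemployment rate after three months ≈ 7.31%.

With a fixed labor force, u_{t+1} = u_t + s·(1−u_t) − f·u_t = u_t·(1−s−f) + s.
Here 1−s−f = 0.560 and s = 0.028.
u_1 = 0.117700 × 0.560 + 0.028 = 0.093912.
u_2 = 0.093912 × 0.560 + 0.028 = 0.080591.
u_3 = 0.080591 × 0.560 + 0.028 = 0.073131.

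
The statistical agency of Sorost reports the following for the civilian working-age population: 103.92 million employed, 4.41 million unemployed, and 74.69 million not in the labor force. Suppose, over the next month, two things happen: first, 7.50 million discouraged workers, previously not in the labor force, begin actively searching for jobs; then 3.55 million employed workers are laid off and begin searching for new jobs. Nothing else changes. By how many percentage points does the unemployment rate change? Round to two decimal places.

The unemployment rate changes by +9.28 percentage points.

Initially, labor force = 103.92 + 4.41 = 108.33 million, so u = 4.41/108.33 = 4.07%.
After the first change, unemployed and labor force both rise by 7.50 → E = 103.92, U = 11.91, labor force = 115.83 million.
After the second change, employed falls and unemployed rises by 3.55; labor force unchanged → E = 100.37, U = 15.46, labor force = 115.83 million.
New unemployment rate = 15.46 / 115.83 = 13.35%.
Change = 13.35% − 4.07% = +9.28 percentage points.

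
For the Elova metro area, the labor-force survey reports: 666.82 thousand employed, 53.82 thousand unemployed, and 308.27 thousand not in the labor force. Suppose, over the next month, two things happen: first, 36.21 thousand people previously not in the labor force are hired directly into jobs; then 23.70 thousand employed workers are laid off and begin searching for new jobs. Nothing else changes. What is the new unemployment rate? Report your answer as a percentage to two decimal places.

New unemployment rate ≈ 10.24%.

Initially, labor force = 666.82 + 53.82 = 720.64 thousand, so u = 53.82/720.64 = 7.47%.
After the first change, employed and labor force both rise by 36.21; unemployed unchanged → E = 703.03, U = 53.82, labor force = 756.85 thousand.
After the second change, employed falls and unemployed rises by 23.70; labor force unchanged → E = 679.33, U = 77.52, labor force = 756.85 thousand.
New unemployment rate = 77.52 / 756.85 = 10.24%.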